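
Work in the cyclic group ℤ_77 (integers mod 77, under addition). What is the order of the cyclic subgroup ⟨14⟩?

In ℤ_77, the order of an element a is n/gcd(a, n).
gcd(14, 77) = 7, so |⟨14⟩| = 77/7 = 11.

11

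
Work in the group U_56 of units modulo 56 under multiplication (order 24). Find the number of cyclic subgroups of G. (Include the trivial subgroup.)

16

A cyclic subgroup of order d is generated by each of its φ(d) elements of order d, so the cyclic subgroups of order d number (#elements of order d)/φ(d).
Cyclic subgroups by order — order 1: 1; order 2: 7; order 3: 1; order 6: 7.
Total: 16.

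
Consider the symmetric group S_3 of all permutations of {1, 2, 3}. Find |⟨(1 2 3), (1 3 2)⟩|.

|⟨(1 2 3)⟩| = 3 and |⟨(1 3 2)⟩| = 3, so |H| is a multiple of lcm(3, 3) = 3 and divides |G| = 6.
Closing under the operation: H = {e, (1 2 3), (1 3 2)}, so |H| = 3.

3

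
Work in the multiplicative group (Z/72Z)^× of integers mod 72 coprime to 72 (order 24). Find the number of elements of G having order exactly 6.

14

Enumerating element orders in G gives 14 elements of order 6.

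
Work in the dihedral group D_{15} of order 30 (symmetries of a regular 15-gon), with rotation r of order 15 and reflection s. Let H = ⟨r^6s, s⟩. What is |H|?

|⟨r^6s⟩| = 2 and |⟨s⟩| = 2, so |H| is a multiple of lcm(2, 2) = 2 and divides |G| = 30.
Closing under the operation: H = {e, r^3, r^6, r^9, r^12, s, r^3s, r^6s, r^9s, r^12s}, so |H| = 10.

10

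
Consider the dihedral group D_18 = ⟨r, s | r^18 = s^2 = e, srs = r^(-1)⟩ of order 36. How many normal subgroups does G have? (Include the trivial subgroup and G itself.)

9

G has 45 subgroups. Checking conjugation-invariance by order — order 1: 1/1 normal; order 2: 1/19 normal; order 3: 1/1 normal; order 4: 0/9 normal; order 6: 1/7 normal; order 9: 1/1 normal; order 12: 0/3 normal; order 18: 3/3 normal; order 36: 1/1 normal.
Total normal subgroups: 9.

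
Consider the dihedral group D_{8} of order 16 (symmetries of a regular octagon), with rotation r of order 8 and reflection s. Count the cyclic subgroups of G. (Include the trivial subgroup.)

12

Group the elements of G by the cyclic subgroup they generate; each cyclic subgroup of order d accounts for φ(d) elements.
Cyclic subgroups by order — order 1: 1; order 2: 9; order 4: 1; order 8: 1.
Total: 12.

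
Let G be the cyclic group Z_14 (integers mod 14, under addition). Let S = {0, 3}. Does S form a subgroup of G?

No

3 ∈ S but its inverse 11 ∉ S, so S is not a subgroup.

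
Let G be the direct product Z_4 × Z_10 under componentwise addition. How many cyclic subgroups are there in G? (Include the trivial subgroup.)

12

Group the elements of G by the cyclic subgroup they generate; each cyclic subgroup of order d accounts for φ(d) elements.
Cyclic subgroups by order — order 1: 1; order 2: 3; order 4: 2; order 5: 1; order 10: 3; order 20: 2.
Total: 12.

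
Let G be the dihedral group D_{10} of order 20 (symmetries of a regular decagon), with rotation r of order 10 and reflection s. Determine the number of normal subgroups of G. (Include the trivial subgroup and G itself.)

G has 22 subgroups. Checking conjugation-invariance by order — order 1: 1/1 normal; order 2: 1/11 normal; order 4: 0/5 normal; order 5: 1/1 normal; order 10: 3/3 normal; order 20: 1/1 normal.
Total normal subgroups: 7.

7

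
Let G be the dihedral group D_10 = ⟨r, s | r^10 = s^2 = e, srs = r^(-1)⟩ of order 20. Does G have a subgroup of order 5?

Yes

5 | 20. A subgroup of order 5 is {e, r^2, r^4, r^6, r^8}.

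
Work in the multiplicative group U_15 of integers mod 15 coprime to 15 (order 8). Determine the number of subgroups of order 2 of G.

|G| = 8 and 2 | 8, so subgroups of order 2 are possible by Lagrange.
The subgroups of order 2 are: {1, 11}; {1, 14}; {1, 4}.
So G has 3 subgroups of order 2.

3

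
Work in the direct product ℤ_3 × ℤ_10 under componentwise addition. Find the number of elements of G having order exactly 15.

8

An element (a,b) has order lcm(ord(a), ord(b)); count pairs with lcm equal to 15.
Enumerating gives 8 such elements.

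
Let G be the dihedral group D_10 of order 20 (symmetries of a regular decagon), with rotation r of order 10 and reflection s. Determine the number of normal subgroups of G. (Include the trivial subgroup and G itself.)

7

G has 22 subgroups. Checking conjugation-invariance by order — order 1: 1/1 normal; order 2: 1/11 normal; order 4: 0/5 normal; order 5: 1/1 normal; order 10: 3/3 normal; order 20: 1/1 normal.
Total normal subgroups: 7.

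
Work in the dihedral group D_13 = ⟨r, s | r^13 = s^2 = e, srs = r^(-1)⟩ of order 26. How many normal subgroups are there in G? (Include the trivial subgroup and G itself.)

G has 16 subgroups. Checking conjugation-invariance by order — order 1: 1/1 normal; order 2: 0/13 normal; order 13: 1/1 normal; order 26: 1/1 normal.
Total normal subgroups: 3.

3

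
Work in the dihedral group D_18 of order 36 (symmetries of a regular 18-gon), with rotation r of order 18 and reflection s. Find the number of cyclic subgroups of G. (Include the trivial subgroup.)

A cyclic subgroup of order d is generated by each of its φ(d) elements of order d, so the cyclic subgroups of order d number (#elements of order d)/φ(d).
Cyclic subgroups by order — order 1: 1; order 2: 19; order 3: 1; order 6: 1; order 9: 1; order 18: 1.
Total: 24.

24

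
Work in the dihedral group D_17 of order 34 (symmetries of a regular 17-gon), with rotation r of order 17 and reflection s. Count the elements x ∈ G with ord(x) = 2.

Enumerating element orders in G gives 17 elements of order 2.

17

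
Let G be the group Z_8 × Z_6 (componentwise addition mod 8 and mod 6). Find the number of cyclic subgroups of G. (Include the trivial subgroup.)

16

A cyclic subgroup of order d is generated by each of its φ(d) elements of order d, so the cyclic subgroups of order d number (#elements of order d)/φ(d).
Cyclic subgroups by order — order 1: 1; order 2: 3; order 3: 1; order 4: 2; order 6: 3; order 8: 2; order 12: 2; order 24: 2.
Total: 16.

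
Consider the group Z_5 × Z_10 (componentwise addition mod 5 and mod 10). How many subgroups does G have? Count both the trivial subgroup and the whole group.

16

|G| = 50, so by Lagrange every subgroup order divides 50. Divisors: 1, 2, 5, 10, 25, 50.
Subgroups by order — order 1: 1; order 2: 1; order 5: 6; order 10: 6; order 25: 1; order 50: 1.
Total: 1 + 1 + 6 + 6 + 1 + 1 = 16.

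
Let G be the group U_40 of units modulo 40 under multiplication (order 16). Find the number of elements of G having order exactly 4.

8

The elements of order 4 are: 3, 7, 13, 17, 23, 27, 33, 37.
That's 8.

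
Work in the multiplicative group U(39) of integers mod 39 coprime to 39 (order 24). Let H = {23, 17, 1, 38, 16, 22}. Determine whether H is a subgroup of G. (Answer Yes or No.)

|H| = 6 divides |G| = 24, consistent with Lagrange.
H contains the identity, every element's inverse is in H, and H is closed under ·: it is a subgroup.
In fact H = ⟨17⟩.

Yes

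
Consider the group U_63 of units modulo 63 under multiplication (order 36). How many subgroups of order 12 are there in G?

|G| = 36 and 12 | 36, so subgroups of order 12 are possible by Lagrange.
The subgroups of order 12 are: {1, 8, 10, 17, 19, 26, 37, 44, 46, 53, 55, 62}; {1, 5, 8, 11, 23, 25, 38, 40, 52, 55, 58, 62}; {1, 8, 13, 20, 22, 29, 34, 41, 43, 50, 55, 62}; {1, 2, 4, 8, 16, 31, 32, 47, 55, 59, 61, 62}.
So G has 4 subgroups of order 12.

4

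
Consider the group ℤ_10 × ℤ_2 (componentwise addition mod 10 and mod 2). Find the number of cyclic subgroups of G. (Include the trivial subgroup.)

Group the elements of G by the cyclic subgroup they generate; each cyclic subgroup of order d accounts for φ(d) elements.
Cyclic subgroups by order — order 1: 1; order 2: 3; order 5: 1; order 10: 3.
Total: 8.

8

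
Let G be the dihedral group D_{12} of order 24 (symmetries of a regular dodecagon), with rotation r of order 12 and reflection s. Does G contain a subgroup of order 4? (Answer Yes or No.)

4 | 24. A subgroup of order 4 is {e, r^6, r^4s, r^10s}.

Yes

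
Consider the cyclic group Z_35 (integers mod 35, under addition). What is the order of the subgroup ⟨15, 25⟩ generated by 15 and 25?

7

|⟨15⟩| = 7 and |⟨25⟩| = 7, so |H| is a multiple of lcm(7, 7) = 7 and divides |G| = 35.
Closing under the operation: H = {0, 5, 10, 15, 20, 25, 30}, so |H| = 7.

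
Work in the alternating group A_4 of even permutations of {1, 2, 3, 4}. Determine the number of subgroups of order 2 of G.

|G| = 12 and 2 | 12, so subgroups of order 2 are possible by Lagrange.
The subgroups of order 2 are: {e, (1 2)(3 4)}; {e, (1 3)(2 4)}; {e, (1 4)(2 3)}.
So G has 3 subgroups of order 2.

3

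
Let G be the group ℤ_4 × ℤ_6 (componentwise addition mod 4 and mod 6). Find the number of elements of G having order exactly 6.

An element (a,b) has order lcm(ord(a), ord(b)); count pairs with lcm equal to 6.
Enumerating gives 6 such elements.

6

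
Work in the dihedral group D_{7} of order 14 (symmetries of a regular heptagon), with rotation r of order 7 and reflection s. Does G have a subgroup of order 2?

2 | 14. A subgroup of order 2 is {e, r^2s}.

Yes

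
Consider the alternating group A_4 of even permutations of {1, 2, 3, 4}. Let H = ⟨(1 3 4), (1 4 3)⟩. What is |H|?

3

|⟨(1 3 4)⟩| = 3 and |⟨(1 4 3)⟩| = 3, so |H| is a multiple of lcm(3, 3) = 3 and divides |G| = 12.
Closing under the operation: H = {e, (1 3 4), (1 4 3)}, so |H| = 3.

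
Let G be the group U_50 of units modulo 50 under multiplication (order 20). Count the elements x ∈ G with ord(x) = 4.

2

The elements of order 4 are: 7, 43.
That's 2.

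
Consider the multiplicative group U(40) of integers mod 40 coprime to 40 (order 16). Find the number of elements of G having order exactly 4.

The elements of order 4 are: 3, 7, 13, 17, 23, 27, 33, 37.
That's 8.

8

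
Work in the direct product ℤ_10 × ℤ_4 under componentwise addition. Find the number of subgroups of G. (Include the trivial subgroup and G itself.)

|G| = 40, so by Lagrange every subgroup order divides 40. Divisors: 1, 2, 4, 5, 8, 10, 20, 40.
Subgroups by order — order 1: 1; order 2: 3; order 4: 3; order 5: 1; order 8: 1; order 10: 3; order 20: 3; order 40: 1.
Total: 1 + 3 + 3 + 1 + 1 + 3 + 3 + 1 = 16.

16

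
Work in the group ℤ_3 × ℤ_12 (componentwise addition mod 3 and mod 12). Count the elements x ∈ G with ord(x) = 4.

An element (a,b) has order lcm(ord(a), ord(b)); count pairs with lcm equal to 4.
Enumerating gives 2 such elements.

2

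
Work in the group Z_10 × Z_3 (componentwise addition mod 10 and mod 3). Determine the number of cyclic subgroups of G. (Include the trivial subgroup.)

8

Each element a generates a cyclic subgroup ⟨a⟩; distinct elements may generate the same one (a cyclic group of order d has φ(d) generators).
Cyclic subgroups by order — order 1: 1; order 2: 1; order 3: 1; order 5: 1; order 6: 1; order 10: 1; order 15: 1; order 30: 1.
Total: 8.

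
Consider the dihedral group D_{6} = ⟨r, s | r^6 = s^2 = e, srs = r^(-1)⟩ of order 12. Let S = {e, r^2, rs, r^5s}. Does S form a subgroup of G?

No

r^2 ∈ S but its inverse r^4 ∉ S, so S is not a subgroup.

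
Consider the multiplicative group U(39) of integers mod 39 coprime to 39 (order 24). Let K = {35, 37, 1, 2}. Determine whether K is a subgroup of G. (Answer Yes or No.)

2 ∈ K but its inverse 20 ∉ K, so K is not a subgroup.

No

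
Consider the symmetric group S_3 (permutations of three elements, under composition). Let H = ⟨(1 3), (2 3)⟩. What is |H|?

6

|⟨(1 3)⟩| = 2 and |⟨(2 3)⟩| = 2, so |H| is a multiple of lcm(2, 2) = 2 and divides |G| = 6.
Closing {(1 3), (2 3)} under the group operation gives all of G, so |H| = 6.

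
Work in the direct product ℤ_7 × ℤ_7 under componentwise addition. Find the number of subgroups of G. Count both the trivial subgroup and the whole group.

10

|G| = 49, so by Lagrange every subgroup order divides 49. Divisors: 1, 7, 49.
Subgroups by order — order 1: 1; order 7: 8; order 49: 1.
Total: 1 + 8 + 1 = 10.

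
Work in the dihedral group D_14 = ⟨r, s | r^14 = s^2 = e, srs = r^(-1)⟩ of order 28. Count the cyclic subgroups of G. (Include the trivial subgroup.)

18

Group the elements of G by the cyclic subgroup they generate; each cyclic subgroup of order d accounts for φ(d) elements.
Cyclic subgroups by order — order 1: 1; order 2: 15; order 7: 1; order 14: 1.
Total: 18.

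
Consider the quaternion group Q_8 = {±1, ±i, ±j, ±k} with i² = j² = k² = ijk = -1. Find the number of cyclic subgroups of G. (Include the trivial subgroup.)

5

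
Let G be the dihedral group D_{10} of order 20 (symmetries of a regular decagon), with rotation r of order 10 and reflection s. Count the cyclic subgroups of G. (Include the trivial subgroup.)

14

A cyclic subgroup of order d is generated by each of its φ(d) elements of order d, so the cyclic subgroups of order d number (#elements of order d)/φ(d).
Cyclic subgroups by order — order 1: 1; order 2: 11; order 5: 1; order 10: 1.
Total: 14.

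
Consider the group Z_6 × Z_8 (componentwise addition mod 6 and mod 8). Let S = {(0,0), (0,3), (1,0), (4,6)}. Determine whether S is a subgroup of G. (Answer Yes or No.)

No

(4,6) ∈ S but its inverse (2,2) ∉ S, so S is not a subgroup.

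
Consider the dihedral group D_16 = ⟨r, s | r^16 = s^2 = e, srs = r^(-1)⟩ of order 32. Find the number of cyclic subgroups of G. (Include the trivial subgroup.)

21

A cyclic subgroup of order d is generated by each of its φ(d) elements of order d, so the cyclic subgroups of order d number (#elements of order d)/φ(d).
Cyclic subgroups by order — order 1: 1; order 2: 17; order 4: 1; order 8: 1; order 16: 1.
Total: 21.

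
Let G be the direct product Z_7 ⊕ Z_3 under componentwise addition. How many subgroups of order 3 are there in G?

|G| = 21 and 3 | 21, so subgroups of order 3 are possible by Lagrange.
The subgroups of order 3 are: {(0,0), (0,1), (0,2)}.
So G has 1 subgroup of order 3.

1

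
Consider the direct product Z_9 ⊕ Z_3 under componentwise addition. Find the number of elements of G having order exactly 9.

18

An element (a,b) has order lcm(ord(a), ord(b)); count pairs with lcm equal to 9.
Enumerating gives 18 such elements.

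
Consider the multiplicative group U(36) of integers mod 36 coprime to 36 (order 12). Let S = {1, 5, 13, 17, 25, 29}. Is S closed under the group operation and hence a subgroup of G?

Yes

|S| = 6 divides |G| = 12, consistent with Lagrange.
S contains the identity, every element's inverse is in S, and S is closed under ·: it is a subgroup.
In fact S = ⟨29⟩.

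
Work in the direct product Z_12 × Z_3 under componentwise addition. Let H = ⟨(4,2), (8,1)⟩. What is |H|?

|⟨(4,2)⟩| = 3 and |⟨(8,1)⟩| = 3, so |H| is a multiple of lcm(3, 3) = 3 and divides |G| = 36.
Closing under the operation: H = {(0,0), (4,2), (8,1)}, so |H| = 3.

3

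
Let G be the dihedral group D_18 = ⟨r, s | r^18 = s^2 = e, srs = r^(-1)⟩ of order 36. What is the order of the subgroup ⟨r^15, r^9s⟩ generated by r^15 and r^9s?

12

|⟨r^15⟩| = 6 and |⟨r^9s⟩| = 2, so |H| is a multiple of lcm(6, 2) = 6 and divides |G| = 36.
Closing under the operation: H = {e, r^3, r^6, r^9, r^12, r^15, s, r^3s, r^6s, r^9s, r^12s, r^15s}, so |H| = 12.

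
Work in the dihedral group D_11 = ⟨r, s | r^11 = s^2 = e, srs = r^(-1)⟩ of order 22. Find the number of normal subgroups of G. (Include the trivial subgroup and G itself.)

G has 14 subgroups. Checking conjugation-invariance by order — order 1: 1/1 normal; order 2: 0/11 normal; order 11: 1/1 normal; order 22: 1/1 normal.
Total normal subgroups: 3.

3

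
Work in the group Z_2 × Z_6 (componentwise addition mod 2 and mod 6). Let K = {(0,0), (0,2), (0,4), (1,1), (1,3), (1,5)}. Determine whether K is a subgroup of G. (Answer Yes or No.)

Yes

|K| = 6 divides |G| = 12, consistent with Lagrange.
K contains the identity, every element's inverse is in K, and K is closed under +: it is a subgroup.
In fact K = ⟨(1,5)⟩.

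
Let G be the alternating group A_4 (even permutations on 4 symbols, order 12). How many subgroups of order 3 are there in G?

4

|G| = 12 and 3 | 12, so subgroups of order 3 are possible by Lagrange.
The subgroups of order 3 are: {e, (1 2 3), (1 3 2)}; {e, (1 2 4), (1 4 2)}; {e, (1 3 4), (1 4 3)}; {e, (2 3 4), (2 4 3)}.
So G has 4 subgroups of order 3.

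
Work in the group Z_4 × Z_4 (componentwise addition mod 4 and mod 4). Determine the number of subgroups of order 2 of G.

|G| = 16 and 2 | 16, so subgroups of order 2 are possible by Lagrange.
The subgroups of order 2 are: {(0,0), (0,2)}; {(0,0), (2,0)}; {(0,0), (2,2)}.
So G has 3 subgroups of order 2.

3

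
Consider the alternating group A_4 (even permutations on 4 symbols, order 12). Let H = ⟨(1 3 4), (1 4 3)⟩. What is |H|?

|⟨(1 3 4)⟩| = 3 and |⟨(1 4 3)⟩| = 3, so |H| is a multiple of lcm(3, 3) = 3 and divides |G| = 12.
Closing under the operation: H = {e, (1 3 4), (1 4 3)}, so |H| = 3.

3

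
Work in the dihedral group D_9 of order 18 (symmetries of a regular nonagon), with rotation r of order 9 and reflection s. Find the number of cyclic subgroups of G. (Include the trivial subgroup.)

Each element a generates a cyclic subgroup ⟨a⟩; distinct elements may generate the same one (a cyclic group of order d has φ(d) generators).
Cyclic subgroups by order — order 1: 1; order 2: 9; order 3: 1; order 9: 1.
Total: 12.

12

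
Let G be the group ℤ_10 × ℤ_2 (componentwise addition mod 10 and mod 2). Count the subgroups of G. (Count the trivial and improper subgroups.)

10

|G| = 20, so by Lagrange every subgroup order divides 20. Divisors: 1, 2, 4, 5, 10, 20.
Subgroups by order — order 1: 1; order 2: 3; order 4: 1; order 5: 1; order 10: 3; order 20: 1.
Total: 1 + 3 + 1 + 1 + 3 + 1 = 10.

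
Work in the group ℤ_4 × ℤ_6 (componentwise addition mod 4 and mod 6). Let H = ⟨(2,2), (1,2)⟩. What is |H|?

|⟨(2,2)⟩| = 6 and |⟨(1,2)⟩| = 12, so |H| is a multiple of lcm(6, 12) = 12 and divides |G| = 24.
Closing under the operation: H = {(0,0), (0,2), (0,4), (1,0), (1,2), (1,4), (2,0), (2,2), (2,4), (3,0), (3,2), (3,4)}, so |H| = 12.

12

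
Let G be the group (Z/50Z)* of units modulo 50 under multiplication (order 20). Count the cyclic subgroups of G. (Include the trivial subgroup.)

6

Group the elements of G by the cyclic subgroup they generate; each cyclic subgroup of order d accounts for φ(d) elements.
Cyclic subgroups by order — order 1: 1; order 2: 1; order 4: 1; order 5: 1; order 10: 1; order 20: 1.
Total: 6.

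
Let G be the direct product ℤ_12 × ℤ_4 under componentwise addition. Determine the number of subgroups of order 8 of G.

|G| = 48 and 8 | 48, so subgroups of order 8 are possible by Lagrange.
The subgroups of order 8 are: {(0,0), (0,1), (0,2), (0,3), (6,0), (6,1), (6,2), (6,3)}; {(0,0), (0,2), (3,0), (3,2), (6,0), (6,2), (9,0), (9,2)}; {(0,0), (0,2), (3,1), (3,3), (6,0), (6,2), (9,1), (9,3)}.
So G has 3 subgroups of order 8.

3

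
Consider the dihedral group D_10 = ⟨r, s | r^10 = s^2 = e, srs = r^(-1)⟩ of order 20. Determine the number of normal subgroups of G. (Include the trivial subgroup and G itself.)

7

G has 22 subgroups. Checking conjugation-invariance by order — order 1: 1/1 normal; order 2: 1/11 normal; order 4: 0/5 normal; order 5: 1/1 normal; order 10: 3/3 normal; order 20: 1/1 normal.
Total normal subgroups: 7.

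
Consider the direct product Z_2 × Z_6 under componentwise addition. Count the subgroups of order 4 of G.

|G| = 12 and 4 | 12, so subgroups of order 4 are possible by Lagrange.
The subgroups of order 4 are: {(0,0), (0,3), (1,0), (1,3)}.
So G has 1 subgroup of order 4.

1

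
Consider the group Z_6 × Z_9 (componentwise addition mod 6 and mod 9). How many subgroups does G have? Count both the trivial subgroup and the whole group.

|G| = 54, so by Lagrange every subgroup order divides 54. Divisors: 1, 2, 3, 6, 9, 18, 27, 54.
Subgroups by order — order 1: 1; order 2: 1; order 3: 4; order 6: 4; order 9: 4; order 18: 4; order 27: 1; order 54: 1.
Total: 1 + 1 + 4 + 4 + 4 + 4 + 1 + 1 = 20.

20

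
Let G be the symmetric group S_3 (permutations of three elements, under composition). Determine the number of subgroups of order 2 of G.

3

|G| = 6 and 2 | 6, so subgroups of order 2 are possible by Lagrange.
The subgroups of order 2 are: {e, (1 2)}; {e, (1 3)}; {e, (2 3)}.
So G has 3 subgroups of order 2.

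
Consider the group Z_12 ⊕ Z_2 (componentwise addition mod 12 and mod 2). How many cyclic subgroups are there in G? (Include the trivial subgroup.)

12

A cyclic subgroup of order d is generated by each of its φ(d) elements of order d, so the cyclic subgroups of order d number (#elements of order d)/φ(d).
Cyclic subgroups by order — order 1: 1; order 2: 3; order 3: 1; order 4: 2; order 6: 3; order 12: 2.
Total: 12.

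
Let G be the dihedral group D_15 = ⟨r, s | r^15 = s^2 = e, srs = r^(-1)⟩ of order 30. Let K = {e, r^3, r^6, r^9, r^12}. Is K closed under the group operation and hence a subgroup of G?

|K| = 5 divides |G| = 30, consistent with Lagrange.
K contains the identity, every element's inverse is in K, and K is closed under ·: it is a subgroup.
In fact K = ⟨r^9⟩.

Yes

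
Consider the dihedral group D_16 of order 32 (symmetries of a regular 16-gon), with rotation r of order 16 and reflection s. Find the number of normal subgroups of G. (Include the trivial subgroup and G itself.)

G has 36 subgroups. Checking conjugation-invariance by order — order 1: 1/1 normal; order 2: 1/17 normal; order 4: 1/9 normal; order 8: 1/5 normal; order 16: 3/3 normal; order 32: 1/1 normal.
Total normal subgroups: 8.

8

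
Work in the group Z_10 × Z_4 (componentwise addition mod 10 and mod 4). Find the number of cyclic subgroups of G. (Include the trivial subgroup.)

Group the elements of G by the cyclic subgroup they generate; each cyclic subgroup of order d accounts for φ(d) elements.
Cyclic subgroups by order — order 1: 1; order 2: 3; order 4: 2; order 5: 1; order 10: 3; order 20: 2.
Total: 12.

12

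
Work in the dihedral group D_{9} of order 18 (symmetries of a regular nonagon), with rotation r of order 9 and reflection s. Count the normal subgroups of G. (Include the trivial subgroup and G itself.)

4

G has 16 subgroups. Checking conjugation-invariance by order — order 1: 1/1 normal; order 2: 0/9 normal; order 3: 1/1 normal; order 6: 0/3 normal; order 9: 1/1 normal; order 18: 1/1 normal.
Total normal subgroups: 4.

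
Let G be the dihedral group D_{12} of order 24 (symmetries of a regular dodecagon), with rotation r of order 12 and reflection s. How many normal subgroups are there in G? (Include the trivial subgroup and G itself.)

9

G has 34 subgroups. Checking conjugation-invariance by order — order 1: 1/1 normal; order 2: 1/13 normal; order 3: 1/1 normal; order 4: 1/7 normal; order 6: 1/5 normal; order 8: 0/3 normal; order 12: 3/3 normal; order 24: 1/1 normal.
Total normal subgroups: 9.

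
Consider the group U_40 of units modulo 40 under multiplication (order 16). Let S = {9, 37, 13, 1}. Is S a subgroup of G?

Yes

|S| = 4 divides |G| = 16, consistent with Lagrange.
S contains the identity, every element's inverse is in S, and S is closed under ·: it is a subgroup.
In fact S = ⟨37⟩.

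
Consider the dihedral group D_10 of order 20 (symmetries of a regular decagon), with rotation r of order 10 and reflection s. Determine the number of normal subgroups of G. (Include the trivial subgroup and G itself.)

7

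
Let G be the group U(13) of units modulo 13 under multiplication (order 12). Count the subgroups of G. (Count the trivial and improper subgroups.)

6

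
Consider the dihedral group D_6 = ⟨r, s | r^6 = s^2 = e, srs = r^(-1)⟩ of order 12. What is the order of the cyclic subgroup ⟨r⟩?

6

Computing powers of r: the smallest k with (r)^k = e is k = 6.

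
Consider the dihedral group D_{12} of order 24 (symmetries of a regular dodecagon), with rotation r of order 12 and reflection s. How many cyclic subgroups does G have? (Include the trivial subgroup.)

18

A cyclic subgroup of order d is generated by each of its φ(d) elements of order d, so the cyclic subgroups of order d number (#elements of order d)/φ(d).
Cyclic subgroups by order — order 1: 1; order 2: 13; order 3: 1; order 4: 1; order 6: 1; order 12: 1.
Total: 18.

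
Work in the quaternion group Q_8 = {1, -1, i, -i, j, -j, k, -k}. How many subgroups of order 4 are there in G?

|G| = 8 and 4 | 8, so subgroups of order 4 are possible by Lagrange.
The subgroups of order 4 are: {1, -1, i, -i}; {1, -1, j, -j}; {1, -1, k, -k}.
So G has 3 subgroups of order 4.

3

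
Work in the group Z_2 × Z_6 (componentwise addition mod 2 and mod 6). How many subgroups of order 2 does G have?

3

|G| = 12 and 2 | 12, so subgroups of order 2 are possible by Lagrange.
The subgroups of order 2 are: {(0,0), (0,3)}; {(0,0), (1,0)}; {(0,0), (1,3)}.
So G has 3 subgroups of order 2.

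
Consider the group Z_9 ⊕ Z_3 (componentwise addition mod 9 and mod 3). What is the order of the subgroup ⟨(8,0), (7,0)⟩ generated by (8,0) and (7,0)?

|⟨(8,0)⟩| = 9 and |⟨(7,0)⟩| = 9, so |H| is a multiple of lcm(9, 9) = 9 and divides |G| = 27.
Closing under the operation: H = {(0,0), (1,0), (2,0), (3,0), (4,0), (5,0), (6,0), (7,0), (8,0)}, so |H| = 9.

9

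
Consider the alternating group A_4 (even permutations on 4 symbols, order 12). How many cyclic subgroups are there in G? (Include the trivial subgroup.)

A cyclic subgroup of order d is generated by each of its φ(d) elements of order d, so the cyclic subgroups of order d number (#elements of order d)/φ(d).
Cyclic subgroups by order — order 1: 1; order 2: 3; order 3: 4.
Total: 8.

8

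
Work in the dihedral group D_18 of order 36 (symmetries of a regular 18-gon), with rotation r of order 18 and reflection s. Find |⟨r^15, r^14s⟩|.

12

|⟨r^15⟩| = 6 and |⟨r^14s⟩| = 2, so |H| is a multiple of lcm(6, 2) = 6 and divides |G| = 36.
Closing under the operation: H = {e, r^3, r^6, r^9, r^12, r^15, r^2s, r^5s, r^8s, r^11s, r^14s, r^17s}, so |H| = 12.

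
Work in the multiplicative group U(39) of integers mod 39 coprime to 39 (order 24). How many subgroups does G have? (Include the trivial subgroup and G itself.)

|G| = 24, so by Lagrange every subgroup order divides 24. Divisors: 1, 2, 3, 4, 6, 8, 12, 24.
Subgroups by order — order 1: 1; order 2: 3; order 3: 1; order 4: 3; order 6: 3; order 8: 1; order 12: 3; order 24: 1.
Total: 1 + 3 + 1 + 3 + 3 + 1 + 3 + 1 = 16.

16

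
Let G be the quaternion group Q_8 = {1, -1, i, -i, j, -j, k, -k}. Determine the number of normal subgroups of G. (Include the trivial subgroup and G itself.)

G has 6 subgroups. Checking conjugation-invariance by order — order 1: 1/1 normal; order 2: 1/1 normal; order 4: 3/3 normal; order 8: 1/1 normal.
Total normal subgroups: 6.

6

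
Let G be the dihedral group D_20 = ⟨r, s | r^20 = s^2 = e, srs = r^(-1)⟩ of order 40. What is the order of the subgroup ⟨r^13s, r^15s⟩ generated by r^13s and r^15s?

20

|⟨r^13s⟩| = 2 and |⟨r^15s⟩| = 2, so |H| is a multiple of lcm(2, 2) = 2 and divides |G| = 40.
Closing under the operation: H = {e, r^2, r^4, r^6, r^8, r^10, r^12, r^14, r^16, r^18, rs, r^3s, r^5s, r^7s, r^9s, r^11s, r^13s, r^15s, r^17s, r^19s}, so |H| = 20.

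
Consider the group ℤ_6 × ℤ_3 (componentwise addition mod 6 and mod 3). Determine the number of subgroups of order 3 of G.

4

|G| = 18 and 3 | 18, so subgroups of order 3 are possible by Lagrange.
The subgroups of order 3 are: {(0,0), (0,1), (0,2)}; {(0,0), (2,0), (4,0)}; {(0,0), (2,1), (4,2)}; {(0,0), (2,2), (4,1)}.
So G has 4 subgroups of order 3.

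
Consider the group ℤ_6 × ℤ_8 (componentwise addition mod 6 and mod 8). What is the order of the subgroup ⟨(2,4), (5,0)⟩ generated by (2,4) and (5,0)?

|⟨(2,4)⟩| = 6 and |⟨(5,0)⟩| = 6, so |H| is a multiple of lcm(6, 6) = 6 and divides |G| = 48.
Closing under the operation: H = {(0,0), (0,4), (1,0), (1,4), (2,0), (2,4), (3,0), (3,4), (4,0), (4,4), (5,0), (5,4)}, so |H| = 12.

12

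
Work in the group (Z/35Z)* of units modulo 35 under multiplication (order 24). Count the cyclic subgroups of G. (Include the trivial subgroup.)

Group the elements of G by the cyclic subgroup they generate; each cyclic subgroup of order d accounts for φ(d) elements.
Cyclic subgroups by order — order 1: 1; order 2: 3; order 3: 1; order 4: 2; order 6: 3; order 12: 2.
Total: 12.

12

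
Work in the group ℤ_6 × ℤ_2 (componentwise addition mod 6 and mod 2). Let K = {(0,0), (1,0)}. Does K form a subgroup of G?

No

(1,0) ∈ K but its inverse (5,0) ∉ K, so K is not a subgroup.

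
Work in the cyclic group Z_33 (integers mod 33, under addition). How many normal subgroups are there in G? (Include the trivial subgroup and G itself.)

4

G is abelian, so every subgroup is normal.
G has 4 subgroups in total, hence 4 normal subgroups.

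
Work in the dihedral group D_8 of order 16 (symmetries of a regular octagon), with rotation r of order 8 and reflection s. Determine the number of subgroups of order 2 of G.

9

|G| = 16 and 2 | 16, so subgroups of order 2 are possible by Lagrange.
The subgroups of order 2 are: {e, r^2s}; {e, r^3s}; {e, r^4}; {e, r^4s}; … (9 in all).
So G has 9 subgroups of order 2.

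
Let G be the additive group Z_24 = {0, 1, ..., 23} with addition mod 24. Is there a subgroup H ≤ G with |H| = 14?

14 does not divide |G| = 24, so by Lagrange no subgroup of order 14 exists.

No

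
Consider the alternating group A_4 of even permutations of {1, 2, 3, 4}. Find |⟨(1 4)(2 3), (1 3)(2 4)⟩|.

4

|⟨(1 4)(2 3)⟩| = 2 and |⟨(1 3)(2 4)⟩| = 2, so |H| is a multiple of lcm(2, 2) = 2 and divides |G| = 12.
Closing under the operation: H = {e, (1 2)(3 4), (1 3)(2 4), (1 4)(2 3)}, so |H| = 4.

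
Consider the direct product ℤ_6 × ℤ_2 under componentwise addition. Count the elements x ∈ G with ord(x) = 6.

An element (a,b) has order lcm(ord(a), ord(b)); count pairs with lcm equal to 6.
Enumerating gives 6 such elements.

6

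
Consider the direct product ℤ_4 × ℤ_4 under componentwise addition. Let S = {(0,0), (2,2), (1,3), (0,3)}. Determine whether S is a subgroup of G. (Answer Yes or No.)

No

(0,3) ∈ S but its inverse (0,1) ∉ S, so S is not a subgroup.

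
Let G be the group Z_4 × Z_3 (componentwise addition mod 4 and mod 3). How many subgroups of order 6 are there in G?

1

|G| = 12 and 6 | 12, so subgroups of order 6 are possible by Lagrange.
The subgroups of order 6 are: {(0,0), (0,1), (0,2), (2,0), (2,1), (2,2)}.
So G has 1 subgroup of order 6.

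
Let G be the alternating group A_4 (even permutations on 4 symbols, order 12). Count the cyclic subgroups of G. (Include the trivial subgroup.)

8

Group the elements of G by the cyclic subgroup they generate; each cyclic subgroup of order d accounts for φ(d) elements.
Cyclic subgroups by order — order 1: 1; order 2: 3; order 3: 4.
Total: 8.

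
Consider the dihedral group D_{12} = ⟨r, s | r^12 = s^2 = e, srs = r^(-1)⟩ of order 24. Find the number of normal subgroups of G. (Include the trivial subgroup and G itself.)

G has 34 subgroups. Checking conjugation-invariance by order — order 1: 1/1 normal; order 2: 1/13 normal; order 3: 1/1 normal; order 4: 1/7 normal; order 6: 1/5 normal; order 8: 0/3 normal; order 12: 3/3 normal; order 24: 1/1 normal.
Total normal subgroups: 9.

9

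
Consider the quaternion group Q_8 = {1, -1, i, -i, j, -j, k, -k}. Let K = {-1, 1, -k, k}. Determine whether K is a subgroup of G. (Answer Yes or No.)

Yes

|K| = 4 divides |G| = 8, consistent with Lagrange.
K contains the identity, every element's inverse is in K, and K is closed under ·: it is a subgroup.
In fact K = ⟨-k⟩.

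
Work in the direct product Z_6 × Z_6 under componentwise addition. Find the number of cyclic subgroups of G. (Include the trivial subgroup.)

20

Group the elements of G by the cyclic subgroup they generate; each cyclic subgroup of order d accounts for φ(d) elements.
Cyclic subgroups by order — order 1: 1; order 2: 3; order 3: 4; order 6: 12.
Total: 20.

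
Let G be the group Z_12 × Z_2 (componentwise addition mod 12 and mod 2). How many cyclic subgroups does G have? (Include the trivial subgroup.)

A cyclic subgroup of order d is generated by each of its φ(d) elements of order d, so the cyclic subgroups of order d number (#elements of order d)/φ(d).
Cyclic subgroups by order — order 1: 1; order 2: 3; order 3: 1; order 4: 2; order 6: 3; order 12: 2.
Total: 12.

12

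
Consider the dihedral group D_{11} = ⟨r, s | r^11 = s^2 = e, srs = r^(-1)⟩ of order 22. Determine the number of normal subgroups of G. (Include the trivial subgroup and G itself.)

3

G has 14 subgroups. Checking conjugation-invariance by order — order 1: 1/1 normal; order 2: 0/11 normal; order 11: 1/1 normal; order 22: 1/1 normal.
Total normal subgroups: 3.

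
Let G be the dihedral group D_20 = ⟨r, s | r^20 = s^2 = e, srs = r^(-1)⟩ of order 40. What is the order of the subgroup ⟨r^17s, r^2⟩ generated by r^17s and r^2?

20

|⟨r^17s⟩| = 2 and |⟨r^2⟩| = 10, so |H| is a multiple of lcm(2, 10) = 10 and divides |G| = 40.
Closing under the operation: H = {e, r^2, r^4, r^6, r^8, r^10, r^12, r^14, r^16, r^18, rs, r^3s, r^5s, r^7s, r^9s, r^11s, r^13s, r^15s, r^17s, r^19s}, so |H| = 20.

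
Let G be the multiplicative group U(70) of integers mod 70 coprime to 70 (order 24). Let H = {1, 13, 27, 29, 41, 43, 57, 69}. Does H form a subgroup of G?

Yes

|H| = 8 divides |G| = 24, consistent with Lagrange.
H contains the identity, every element's inverse is in H, and H is closed under ·: it is a subgroup.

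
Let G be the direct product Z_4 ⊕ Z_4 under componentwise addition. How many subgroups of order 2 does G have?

3

|G| = 16 and 2 | 16, so subgroups of order 2 are possible by Lagrange.
The subgroups of order 2 are: {(0,0), (0,2)}; {(0,0), (2,0)}; {(0,0), (2,2)}.
So G has 3 subgroups of order 2.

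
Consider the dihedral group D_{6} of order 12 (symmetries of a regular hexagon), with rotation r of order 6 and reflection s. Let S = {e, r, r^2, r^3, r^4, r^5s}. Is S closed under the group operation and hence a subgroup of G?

r ∈ S but its inverse r^5 ∉ S, so S is not a subgroup.

No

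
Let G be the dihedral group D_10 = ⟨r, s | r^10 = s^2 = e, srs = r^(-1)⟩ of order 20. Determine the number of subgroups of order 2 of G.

11

|G| = 20 and 2 | 20, so subgroups of order 2 are possible by Lagrange.
The subgroups of order 2 are: {e, r^2s}; {e, r^3s}; {e, r^4s}; {e, r^5}; … (11 in all).
So G has 11 subgroups of order 2.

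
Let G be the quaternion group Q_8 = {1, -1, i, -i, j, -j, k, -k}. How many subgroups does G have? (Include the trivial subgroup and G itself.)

|G| = 8, so by Lagrange every subgroup order divides 8. Divisors: 1, 2, 4, 8.
Subgroups by order — order 1: 1; order 2: 1; order 4: 3; order 8: 1.
Total: 1 + 1 + 3 + 1 = 6.

6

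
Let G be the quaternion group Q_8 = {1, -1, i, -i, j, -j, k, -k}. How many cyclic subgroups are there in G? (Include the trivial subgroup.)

Each element a generates a cyclic subgroup ⟨a⟩; distinct elements may generate the same one (a cyclic group of order d has φ(d) generators).
Cyclic subgroups by order — order 1: 1; order 2: 1; order 4: 3.
Total: 5.

5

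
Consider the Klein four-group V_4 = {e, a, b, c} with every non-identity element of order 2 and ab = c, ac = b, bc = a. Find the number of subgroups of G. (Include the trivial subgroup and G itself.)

|G| = 4, so by Lagrange every subgroup order divides 4. Divisors: 1, 2, 4.
Subgroups by order — order 1: 1; order 2: 3; order 4: 1.
Total: 1 + 3 + 1 = 5.

5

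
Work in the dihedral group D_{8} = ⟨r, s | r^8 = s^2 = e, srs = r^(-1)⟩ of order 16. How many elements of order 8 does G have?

The elements of order 8 are: r, r^3, r^5, r^7.
That's 4.

4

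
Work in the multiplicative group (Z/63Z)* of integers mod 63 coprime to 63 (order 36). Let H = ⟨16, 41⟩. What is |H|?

18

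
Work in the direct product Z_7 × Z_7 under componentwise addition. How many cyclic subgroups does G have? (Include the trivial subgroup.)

Each element a generates a cyclic subgroup ⟨a⟩; distinct elements may generate the same one (a cyclic group of order d has φ(d) generators).
Cyclic subgroups by order — order 1: 1; order 7: 8.
Total: 9.

9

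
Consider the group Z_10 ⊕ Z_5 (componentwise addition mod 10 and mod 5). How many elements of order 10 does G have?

An element (a,b) has order lcm(ord(a), ord(b)); count pairs with lcm equal to 10.
Enumerating gives 24 such elements.

24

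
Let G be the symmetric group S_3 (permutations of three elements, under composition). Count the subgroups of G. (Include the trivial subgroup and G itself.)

6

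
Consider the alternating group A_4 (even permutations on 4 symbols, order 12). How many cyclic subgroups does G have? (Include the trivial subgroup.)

8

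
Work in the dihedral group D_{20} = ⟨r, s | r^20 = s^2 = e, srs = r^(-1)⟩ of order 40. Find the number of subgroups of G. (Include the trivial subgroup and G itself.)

48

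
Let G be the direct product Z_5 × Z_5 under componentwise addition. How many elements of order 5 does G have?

An element (a,b) has order lcm(ord(a), ord(b)); count pairs with lcm equal to 5.
Enumerating gives 24 such elements.

24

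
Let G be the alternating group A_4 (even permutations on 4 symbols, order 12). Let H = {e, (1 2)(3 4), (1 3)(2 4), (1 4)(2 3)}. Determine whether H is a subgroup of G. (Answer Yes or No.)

Yes

|H| = 4 divides |G| = 12, consistent with Lagrange.
H contains the identity, every element's inverse is in H, and H is closed under ∘: it is a subgroup.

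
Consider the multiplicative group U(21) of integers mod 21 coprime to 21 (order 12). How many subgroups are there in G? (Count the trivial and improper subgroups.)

|G| = 12, so by Lagrange every subgroup order divides 12. Divisors: 1, 2, 3, 4, 6, 12.
Subgroups by order — order 1: 1; order 2: 3; order 3: 1; order 4: 1; order 6: 3; order 12: 1.
Total: 1 + 3 + 1 + 1 + 3 + 1 = 10.

10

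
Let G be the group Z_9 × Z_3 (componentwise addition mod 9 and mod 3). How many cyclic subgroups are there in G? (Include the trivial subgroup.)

Group the elements of G by the cyclic subgroup they generate; each cyclic subgroup of order d accounts for φ(d) elements.
Cyclic subgroups by order — order 1: 1; order 3: 4; order 9: 3.
Total: 8.

8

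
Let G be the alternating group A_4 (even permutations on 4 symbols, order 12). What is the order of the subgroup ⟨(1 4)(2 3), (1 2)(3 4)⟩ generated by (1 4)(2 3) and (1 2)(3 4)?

|⟨(1 4)(2 3)⟩| = 2 and |⟨(1 2)(3 4)⟩| = 2, so |H| is a multiple of lcm(2, 2) = 2 and divides |G| = 12.
Closing under the operation: H = {e, (1 2)(3 4), (1 3)(2 4), (1 4)(2 3)}, so |H| = 4.

4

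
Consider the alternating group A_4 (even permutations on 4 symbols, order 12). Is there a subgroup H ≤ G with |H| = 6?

6 | 12, so Lagrange does not rule it out; but checking all subgroups of G, none has order 6.
(A_4 is the standard example that the converse of Lagrange fails.)

No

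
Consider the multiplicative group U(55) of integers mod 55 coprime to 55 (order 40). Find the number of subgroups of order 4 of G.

3

|G| = 40 and 4 | 40, so subgroups of order 4 are possible by Lagrange.
The subgroups of order 4 are: {1, 12, 23, 34}; {1, 21, 34, 54}; {1, 32, 34, 43}.
So G has 3 subgroups of order 4.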